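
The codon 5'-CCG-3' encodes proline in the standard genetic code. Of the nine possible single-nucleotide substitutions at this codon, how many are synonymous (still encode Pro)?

3

Position 1: none → 0 synonymous.
Position 2: none → 0 synonymous.
Position 3: CCU, CCC, CCA → 3 synonymous.
Total: 0 + 0 + 3 = 3.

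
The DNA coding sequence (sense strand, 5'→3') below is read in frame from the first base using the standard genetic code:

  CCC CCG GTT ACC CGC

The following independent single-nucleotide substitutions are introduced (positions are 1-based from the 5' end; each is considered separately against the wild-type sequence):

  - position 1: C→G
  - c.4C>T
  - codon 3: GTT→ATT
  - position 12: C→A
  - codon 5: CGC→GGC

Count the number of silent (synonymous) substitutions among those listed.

Codon 1: CCC (Pro) → GCC (Ala) — missense.
Codon 2: CCG (Pro) → TCG (Ser) — missense.
Codon 3: GTT (Val) → ATT (Ile) — missense.
Codon 4: ACC (Thr) → ACA (Thr) — synonymous.
Codon 5: CGC (Arg) → GGC (Gly) — missense.
Synonymous: 1 of 5.

1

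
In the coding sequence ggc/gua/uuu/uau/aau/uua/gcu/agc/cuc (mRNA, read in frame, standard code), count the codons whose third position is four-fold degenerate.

Codon 1 GGC (Gly): third position 4-fold.
Codon 2 GUA (Val): third position 4-fold.
Codon 3 UUU (Phe): third position 2-fold.
Codon 4 UAU (Tyr): third position 2-fold.
Codon 5 AAU (Asn): third position 2-fold.
Codon 6 UUA (Leu): third position 2-fold.
Codon 7 GCU (Ala): third position 4-fold.
Codon 8 AGC (Ser): third position 2-fold.
Codon 9 CUC (Leu): third position 4-fold.
Four-fold degenerate third positions: 4.

4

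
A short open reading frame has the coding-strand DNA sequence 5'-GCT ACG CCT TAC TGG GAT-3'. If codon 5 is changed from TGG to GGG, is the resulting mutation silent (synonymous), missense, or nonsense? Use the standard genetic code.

missense

Position 13 falls in codon 5: TGG → Trp.
After the substitution the codon is GGG → Gly.
Trp ≠ Gly, so this is a missense mutation.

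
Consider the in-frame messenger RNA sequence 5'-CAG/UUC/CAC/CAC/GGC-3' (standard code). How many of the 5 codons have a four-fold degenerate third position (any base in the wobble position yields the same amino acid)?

1

Codon 1 CAG (Gln): third position 2-fold.
Codon 2 UUC (Phe): third position 2-fold.
Codon 3 CAC (His): third position 2-fold.
Codon 4 CAC (His): third position 2-fold.
Codon 5 GGC (Gly): third position 4-fold.
Four-fold degenerate third positions: 1.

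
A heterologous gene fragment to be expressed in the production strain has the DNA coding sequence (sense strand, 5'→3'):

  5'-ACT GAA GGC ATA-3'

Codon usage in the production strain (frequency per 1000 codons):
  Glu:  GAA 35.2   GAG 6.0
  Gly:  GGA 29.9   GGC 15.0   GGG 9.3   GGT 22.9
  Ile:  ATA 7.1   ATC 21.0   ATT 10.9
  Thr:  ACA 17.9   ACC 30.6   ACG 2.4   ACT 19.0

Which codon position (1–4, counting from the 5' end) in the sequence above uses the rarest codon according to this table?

4

Codon 1 ACT (Thr): 19.0 per 1000.
Codon 2 GAA (Glu): 35.2 per 1000.
Codon 3 GGC (Gly): 15.0 per 1000.
Codon 4 ATA (Ile): 7.1 per 1000.
Lowest frequency is 7.1 at codon 4.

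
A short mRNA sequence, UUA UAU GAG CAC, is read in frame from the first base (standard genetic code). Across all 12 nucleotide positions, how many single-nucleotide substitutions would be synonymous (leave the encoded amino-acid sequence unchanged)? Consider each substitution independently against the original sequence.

5

Codon 1 (UUA, Leu): 2 synonymous substitutions.
Codon 2 (UAU, Tyr): 1 synonymous substitution.
Codon 3 (GAG, Glu): 1 synonymous substitution.
Codon 4 (CAC, His): 1 synonymous substitution.
Total: 2 + 1 + 1 + 1 = 5.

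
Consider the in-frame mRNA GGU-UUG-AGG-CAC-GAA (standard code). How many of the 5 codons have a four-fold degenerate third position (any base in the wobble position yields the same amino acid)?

1

Codon 1 GGU (Gly): third position 4-fold.
Codon 2 UUG (Leu): third position 2-fold.
Codon 3 AGG (Arg): third position 2-fold.
Codon 4 CAC (His): third position 2-fold.
Codon 5 GAA (Glu): third position 2-fold.
Four-fold degenerate third positions: 1.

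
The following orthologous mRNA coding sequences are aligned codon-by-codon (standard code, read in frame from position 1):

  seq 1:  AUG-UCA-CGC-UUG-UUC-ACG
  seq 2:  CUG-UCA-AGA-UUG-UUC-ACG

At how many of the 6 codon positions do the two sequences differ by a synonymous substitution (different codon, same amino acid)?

1

Codon 1: AUG Met / CUG Leu — nonsynonymous.
Codon 2: UCA Ser / UCA Ser — identical.
Codon 3: CGC Arg / AGA Arg — synonymous.
Codon 4: UUG Leu / UUG Leu — identical.
Codon 5: UUC Phe / UUC Phe — identical.
Codon 6: ACG Thr / ACG Thr — identical.
Synonymous differences: 1.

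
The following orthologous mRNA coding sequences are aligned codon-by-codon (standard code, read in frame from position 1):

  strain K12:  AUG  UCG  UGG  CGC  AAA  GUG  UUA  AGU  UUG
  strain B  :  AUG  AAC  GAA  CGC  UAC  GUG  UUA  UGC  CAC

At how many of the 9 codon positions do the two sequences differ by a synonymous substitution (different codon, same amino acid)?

Codon 1: AUG Met / AUG Met — identical.
Codon 2: UCG Ser / AAC Asn — nonsynonymous.
Codon 3: UGG Trp / GAA Glu — nonsynonymous.
Codon 4: CGC Arg / CGC Arg — identical.
Codon 5: AAA Lys / UAC Tyr — nonsynonymous.
Codon 6: GUG Val / GUG Val — identical.
Codon 7: UUA Leu / UUA Leu — identical.
Codon 8: AGU Ser / UGC Cys — nonsynonymous.
Codon 9: UUG Leu / CAC His — nonsynonymous.
Synonymous differences: 0.

0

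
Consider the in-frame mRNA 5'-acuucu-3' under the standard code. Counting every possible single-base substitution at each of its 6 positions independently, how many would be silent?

Codon 1 (ACU, Thr): 3 synonymous substitutions.
Codon 2 (UCU, Ser): 3 synonymous substitutions.
Total: 3 + 3 = 6.

6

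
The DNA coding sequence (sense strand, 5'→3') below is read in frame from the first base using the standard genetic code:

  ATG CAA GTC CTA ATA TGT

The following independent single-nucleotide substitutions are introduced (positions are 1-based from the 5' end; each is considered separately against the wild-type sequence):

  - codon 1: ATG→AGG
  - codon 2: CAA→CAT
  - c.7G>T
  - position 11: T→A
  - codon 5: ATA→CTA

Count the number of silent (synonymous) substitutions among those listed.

0

Codon 1: ATG (Met) → AGG (Arg) — missense.
Codon 2: CAA (Gln) → CAT (His) — missense.
Codon 3: GTC (Val) → TTC (Phe) — missense.
Codon 4: CTA (Leu) → CAA (Gln) — missense.
Codon 5: ATA (Ile) → CTA (Leu) — missense.
Synonymous: 0 of 5.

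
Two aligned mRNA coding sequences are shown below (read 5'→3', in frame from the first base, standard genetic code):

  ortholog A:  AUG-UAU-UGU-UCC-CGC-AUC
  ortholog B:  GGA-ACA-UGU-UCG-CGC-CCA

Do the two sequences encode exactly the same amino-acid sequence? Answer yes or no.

Codon 1: AUG Met / GGA Gly — nonsynonymous.
Codon 2: UAU Tyr / ACA Thr — nonsynonymous.
Codon 3: UGU Cys / UGU Cys — identical.
Codon 4: UCC Ser / UCG Ser — synonymous.
Codon 5: CGC Arg / CGC Arg — identical.
Codon 6: AUC Ile / CCA Pro — nonsynonymous.
Nonsynonymous differences: 3 → different protein.

no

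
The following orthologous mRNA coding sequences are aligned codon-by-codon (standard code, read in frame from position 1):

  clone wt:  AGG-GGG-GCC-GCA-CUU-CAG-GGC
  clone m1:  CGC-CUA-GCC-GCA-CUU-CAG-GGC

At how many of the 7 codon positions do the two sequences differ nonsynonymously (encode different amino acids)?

1

Codon 1: AGG Arg / CGC Arg — synonymous.
Codon 2: GGG Gly / CUA Leu — nonsynonymous.
Codon 3: GCC Ala / GCC Ala — identical.
Codon 4: GCA Ala / GCA Ala — identical.
Codon 5: CUU Leu / CUU Leu — identical.
Codon 6: CAG Gln / CAG Gln — identical.
Codon 7: GGC Gly / GGC Gly — identical.
Nonsynonymous differences: 1.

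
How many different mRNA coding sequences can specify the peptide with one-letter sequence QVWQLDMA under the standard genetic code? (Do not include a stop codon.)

Gln: 2 codons.
Val: 4 codons.
Trp: 1 codon.
Gln: 2 codons.
Leu: 6 codons.
Asp: 2 codons.
Met: 1 codon.
Ala: 4 codons.
2 × 4 × 1 × 2 × 6 × 2 × 1 × 4 = 768.

768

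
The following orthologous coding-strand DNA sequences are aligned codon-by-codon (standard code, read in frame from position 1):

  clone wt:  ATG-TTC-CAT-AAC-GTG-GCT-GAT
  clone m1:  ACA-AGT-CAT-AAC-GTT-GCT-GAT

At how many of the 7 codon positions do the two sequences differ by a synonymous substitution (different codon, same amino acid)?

1

Codon 1: ATG Met / ACA Thr — nonsynonymous.
Codon 2: TTC Phe / AGT Ser — nonsynonymous.
Codon 3: CAT His / CAT His — identical.
Codon 4: AAC Asn / AAC Asn — identical.
Codon 5: GTG Val / GTT Val — synonymous.
Codon 6: GCT Ala / GCT Ala — identical.
Codon 7: GAT Asp / GAT Asp — identical.
Synonymous differences: 1.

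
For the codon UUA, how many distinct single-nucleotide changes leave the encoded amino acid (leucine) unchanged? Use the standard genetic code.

2

Position 1: CUA → 1 synonymous.
Position 2: none → 0 synonymous.
Position 3: UUG → 1 synonymous.
Total: 1 + 0 + 1 = 2.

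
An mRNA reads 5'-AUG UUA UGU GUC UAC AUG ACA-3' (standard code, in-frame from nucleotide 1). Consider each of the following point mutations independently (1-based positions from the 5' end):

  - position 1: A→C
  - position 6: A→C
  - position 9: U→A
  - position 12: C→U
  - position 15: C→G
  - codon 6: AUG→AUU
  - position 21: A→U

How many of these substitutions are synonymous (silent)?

2

Codon 1: AUG (Met) → CUG (Leu) — missense.
Codon 2: UUA (Leu) → UUC (Phe) — missense.
Codon 3: UGU (Cys) → UGA (Stop) — nonsense.
Codon 4: GUC (Val) → GUU (Val) — synonymous.
Codon 5: UAC (Tyr) → UAG (Stop) — nonsense.
Codon 6: AUG (Met) → AUU (Ile) — missense.
Codon 7: ACA (Thr) → ACU (Thr) — synonymous.
Synonymous: 2 of 7.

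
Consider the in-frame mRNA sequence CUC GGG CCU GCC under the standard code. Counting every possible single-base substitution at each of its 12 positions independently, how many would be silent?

12

Codon 1 (CUC, Leu): 3 synonymous substitutions.
Codon 2 (GGG, Gly): 3 synonymous substitutions.
Codon 3 (CCU, Pro): 3 synonymous substitutions.
Codon 4 (GCC, Ala): 3 synonymous substitutions.
Total: 3 + 3 + 3 + 3 = 12.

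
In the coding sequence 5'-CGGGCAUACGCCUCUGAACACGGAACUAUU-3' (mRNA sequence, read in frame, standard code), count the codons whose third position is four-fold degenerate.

Codon 1 CGG (Arg): third position 4-fold.
Codon 2 GCA (Ala): third position 4-fold.
Codon 3 UAC (Tyr): third position 2-fold.
Codon 4 GCC (Ala): third position 4-fold.
Codon 5 UCU (Ser): third position 4-fold.
Codon 6 GAA (Glu): third position 2-fold.
Codon 7 CAC (His): third position 2-fold.
Codon 8 GGA (Gly): third position 4-fold.
Codon 9 ACU (Thr): third position 4-fold.
Codon 10 AUU (Ile): third position 3-fold.
Four-fold degenerate third positions: 6.

6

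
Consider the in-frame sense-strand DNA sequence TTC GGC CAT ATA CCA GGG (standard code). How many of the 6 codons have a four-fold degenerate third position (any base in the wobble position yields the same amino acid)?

Codon 1 TTC (Phe): third position 2-fold.
Codon 2 GGC (Gly): third position 4-fold.
Codon 3 CAT (His): third position 2-fold.
Codon 4 ATA (Ile): third position 3-fold.
Codon 5 CCA (Pro): third position 4-fold.
Codon 6 GGG (Gly): third position 4-fold.
Four-fold degenerate third positions: 3.

3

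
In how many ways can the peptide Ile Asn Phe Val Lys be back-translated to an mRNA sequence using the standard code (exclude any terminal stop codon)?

Ile: 3 codons.
Asn: 2 codons.
Phe: 2 codons.
Val: 4 codons.
Lys: 2 codons.
3 × 2 × 2 × 4 × 2 = 96.

96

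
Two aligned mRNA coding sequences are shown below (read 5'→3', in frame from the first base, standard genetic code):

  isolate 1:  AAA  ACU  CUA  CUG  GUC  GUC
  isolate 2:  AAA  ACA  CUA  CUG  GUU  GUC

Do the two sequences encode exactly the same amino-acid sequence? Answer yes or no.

yes

Codon 1: AAA Lys / AAA Lys — identical.
Codon 2: ACU Thr / ACA Thr — synonymous.
Codon 3: CUA Leu / CUA Leu — identical.
Codon 4: CUG Leu / CUG Leu — identical.
Codon 5: GUC Val / GUU Val — synonymous.
Codon 6: GUC Val / GUC Val — identical.
Nonsynonymous differences: 0 → same protein.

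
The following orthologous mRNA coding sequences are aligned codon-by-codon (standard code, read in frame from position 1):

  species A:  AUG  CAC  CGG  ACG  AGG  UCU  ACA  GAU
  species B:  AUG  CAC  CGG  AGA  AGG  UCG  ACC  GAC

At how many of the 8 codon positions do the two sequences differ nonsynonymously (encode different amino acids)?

1

Codon 1: AUG Met / AUG Met — identical.
Codon 2: CAC His / CAC His — identical.
Codon 3: CGG Arg / CGG Arg — identical.
Codon 4: ACG Thr / AGA Arg — nonsynonymous.
Codon 5: AGG Arg / AGG Arg — identical.
Codon 6: UCU Ser / UCG Ser — synonymous.
Codon 7: ACA Thr / ACC Thr — synonymous.
Codon 8: GAU Asp / GAC Asp — synonymous.
Nonsynonymous differences: 1.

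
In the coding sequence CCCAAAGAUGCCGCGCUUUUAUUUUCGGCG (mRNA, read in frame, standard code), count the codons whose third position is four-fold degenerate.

6

Codon 1 CCC (Pro): third position 4-fold.
Codon 2 AAA (Lys): third position 2-fold.
Codon 3 GAU (Asp): third position 2-fold.
Codon 4 GCC (Ala): third position 4-fold.
Codon 5 GCG (Ala): third position 4-fold.
Codon 6 CUU (Leu): third position 4-fold.
Codon 7 UUA (Leu): third position 2-fold.
Codon 8 UUU (Phe): third position 2-fold.
Codon 9 UCG (Ser): third position 4-fold.
Codon 10 GCG (Ala): third position 4-fold.
Four-fold degenerate third positions: 6.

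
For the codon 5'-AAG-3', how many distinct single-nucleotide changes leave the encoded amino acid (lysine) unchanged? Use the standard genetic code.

Position 1: none → 0 synonymous.
Position 2: none → 0 synonymous.
Position 3: AAA → 1 synonymous.
Total: 0 + 0 + 1 = 1.

1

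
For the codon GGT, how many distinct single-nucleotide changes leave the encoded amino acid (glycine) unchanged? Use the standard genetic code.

Position 1: none → 0 synonymous.
Position 2: none → 0 synonymous.
Position 3: GGC, GGA, GGG → 3 synonymous.
Total: 0 + 0 + 3 = 3.

3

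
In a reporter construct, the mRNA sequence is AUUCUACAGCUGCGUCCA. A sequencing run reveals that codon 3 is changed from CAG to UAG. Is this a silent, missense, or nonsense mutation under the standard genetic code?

Position 7 falls in codon 3: CAG → Gln.
After the substitution the codon is UAG → Stop.
The new codon is a stop codon, so this is a nonsense mutation.

nonsense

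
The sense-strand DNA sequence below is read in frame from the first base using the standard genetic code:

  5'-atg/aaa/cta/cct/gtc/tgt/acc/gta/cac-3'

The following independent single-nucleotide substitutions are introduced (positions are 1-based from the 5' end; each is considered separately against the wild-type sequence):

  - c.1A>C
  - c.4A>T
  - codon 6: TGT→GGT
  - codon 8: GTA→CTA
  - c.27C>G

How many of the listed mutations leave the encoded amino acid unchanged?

Codon 1: ATG (Met) → CTG (Leu) — missense.
Codon 2: AAA (Lys) → TAA (Stop) — nonsense.
Codon 6: TGT (Cys) → GGT (Gly) — missense.
Codon 8: GTA (Val) → CTA (Leu) — missense.
Codon 9: CAC (His) → CAG (Gln) — missense.
Synonymous: 0 of 5.

0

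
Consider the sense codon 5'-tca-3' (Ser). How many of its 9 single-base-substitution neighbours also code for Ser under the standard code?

3

Position 1: none → 0 synonymous.
Position 2: none → 0 synonymous.
Position 3: TCT, TCC, TCG → 3 synonymous.
Total: 0 + 0 + 3 = 3.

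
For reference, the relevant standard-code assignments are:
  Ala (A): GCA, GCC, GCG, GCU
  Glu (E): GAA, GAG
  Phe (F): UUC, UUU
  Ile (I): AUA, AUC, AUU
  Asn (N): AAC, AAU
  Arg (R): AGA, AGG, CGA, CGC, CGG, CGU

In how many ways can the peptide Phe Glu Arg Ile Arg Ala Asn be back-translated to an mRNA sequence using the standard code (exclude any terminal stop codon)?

3456

Phe: 2 codons.
Glu: 2 codons.
Arg: 6 codons.
Ile: 3 codons.
Arg: 6 codons.
Ala: 4 codons.
Asn: 2 codons.
2 × 2 × 6 × 3 × 6 × 4 × 2 = 3456.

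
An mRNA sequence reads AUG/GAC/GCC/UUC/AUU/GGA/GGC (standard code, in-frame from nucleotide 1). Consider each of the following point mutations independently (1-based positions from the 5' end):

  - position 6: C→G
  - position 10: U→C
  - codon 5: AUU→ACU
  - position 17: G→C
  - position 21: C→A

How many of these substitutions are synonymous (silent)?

Codon 2: GAC (Asp) → GAG (Glu) — missense.
Codon 4: UUC (Phe) → CUC (Leu) — missense.
Codon 5: AUU (Ile) → ACU (Thr) — missense.
Codon 6: GGA (Gly) → GCA (Ala) — missense.
Codon 7: GGC (Gly) → GGA (Gly) — synonymous.
Synonymous: 1 of 5.

1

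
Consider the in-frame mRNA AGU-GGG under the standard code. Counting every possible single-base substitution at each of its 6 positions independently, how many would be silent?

Codon 1 (AGU, Ser): 1 synonymous substitution.
Codon 2 (GGG, Gly): 3 synonymous substitutions.
Total: 1 + 3 = 4.

4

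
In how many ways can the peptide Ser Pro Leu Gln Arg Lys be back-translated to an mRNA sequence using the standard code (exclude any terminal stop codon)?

Ser: 6 codons.
Pro: 4 codons.
Leu: 6 codons.
Gln: 2 codons.
Arg: 6 codons.
Lys: 2 codons.
6 × 4 × 6 × 2 × 6 × 2 = 3456.

3456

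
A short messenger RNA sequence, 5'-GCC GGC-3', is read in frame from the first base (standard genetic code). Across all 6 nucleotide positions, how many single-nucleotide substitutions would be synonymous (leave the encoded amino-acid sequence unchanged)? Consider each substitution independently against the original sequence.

6

Codon 1 (GCC, Ala): 3 synonymous substitutions.
Codon 2 (GGC, Gly): 3 synonymous substitutions.
Total: 3 + 3 = 6.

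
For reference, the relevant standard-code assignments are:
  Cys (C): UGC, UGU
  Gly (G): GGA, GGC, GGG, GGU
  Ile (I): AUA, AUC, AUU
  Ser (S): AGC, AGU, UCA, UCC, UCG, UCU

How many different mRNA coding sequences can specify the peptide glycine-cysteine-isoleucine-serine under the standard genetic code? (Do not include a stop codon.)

Gly: 4 codons.
Cys: 2 codons.
Ile: 3 codons.
Ser: 6 codons.
4 × 2 × 3 × 6 = 144.

144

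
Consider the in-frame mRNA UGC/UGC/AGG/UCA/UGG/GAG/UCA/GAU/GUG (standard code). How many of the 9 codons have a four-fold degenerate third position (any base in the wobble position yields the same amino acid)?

Codon 1 UGC (Cys): third position 2-fold.
Codon 2 UGC (Cys): third position 2-fold.
Codon 3 AGG (Arg): third position 2-fold.
Codon 4 UCA (Ser): third position 4-fold.
Codon 5 UGG (Trp): third position 1-fold.
Codon 6 GAG (Glu): third position 2-fold.
Codon 7 UCA (Ser): third position 4-fold.
Codon 8 GAU (Asp): third position 2-fold.
Codon 9 GUG (Val): third position 4-fold.
Four-fold degenerate third positions: 3.

3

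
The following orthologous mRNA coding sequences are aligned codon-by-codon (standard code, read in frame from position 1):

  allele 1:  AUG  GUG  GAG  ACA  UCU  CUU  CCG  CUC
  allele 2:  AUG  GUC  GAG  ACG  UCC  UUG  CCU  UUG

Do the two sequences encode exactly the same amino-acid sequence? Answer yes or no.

yes

Codon 1: AUG Met / AUG Met — identical.
Codon 2: GUG Val / GUC Val — synonymous.
Codon 3: GAG Glu / GAG Glu — identical.
Codon 4: ACA Thr / ACG Thr — synonymous.
Codon 5: UCU Ser / UCC Ser — synonymous.
Codon 6: CUU Leu / UUG Leu — synonymous.
Codon 7: CCG Pro / CCU Pro — synonymous.
Codon 8: CUC Leu / UUG Leu — synonymous.
Nonsynonymous differences: 0 → same protein.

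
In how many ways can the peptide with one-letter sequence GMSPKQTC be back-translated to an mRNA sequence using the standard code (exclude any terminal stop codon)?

Gly: 4 codons.
Met: 1 codon.
Ser: 6 codons.
Pro: 4 codons.
Lys: 2 codons.
Gln: 2 codons.
Thr: 4 codons.
Cys: 2 codons.
4 × 1 × 6 × 4 × 2 × 2 × 4 × 2 = 3072.

3072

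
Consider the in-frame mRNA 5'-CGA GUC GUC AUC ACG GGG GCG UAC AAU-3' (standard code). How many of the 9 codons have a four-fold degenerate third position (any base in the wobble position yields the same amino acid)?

6

Codon 1 CGA (Arg): third position 4-fold.
Codon 2 GUC (Val): third position 4-fold.
Codon 3 GUC (Val): third position 4-fold.
Codon 4 AUC (Ile): third position 3-fold.
Codon 5 ACG (Thr): third position 4-fold.
Codon 6 GGG (Gly): third position 4-fold.
Codon 7 GCG (Ala): third position 4-fold.
Codon 8 UAC (Tyr): third position 2-fold.
Codon 9 AAU (Asn): third position 2-fold.
Four-fold degenerate third positions: 6.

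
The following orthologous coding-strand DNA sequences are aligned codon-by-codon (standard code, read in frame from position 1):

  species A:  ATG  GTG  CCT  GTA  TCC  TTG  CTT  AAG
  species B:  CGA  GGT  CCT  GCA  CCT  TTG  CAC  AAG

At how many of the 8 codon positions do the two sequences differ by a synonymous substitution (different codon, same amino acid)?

0

Codon 1: ATG Met / CGA Arg — nonsynonymous.
Codon 2: GTG Val / GGT Gly — nonsynonymous.
Codon 3: CCT Pro / CCT Pro — identical.
Codon 4: GTA Val / GCA Ala — nonsynonymous.
Codon 5: TCC Ser / CCT Pro — nonsynonymous.
Codon 6: TTG Leu / TTG Leu — identical.
Codon 7: CTT Leu / CAC His — nonsynonymous.
Codon 8: AAG Lys / AAG Lys — identical.
Synonymous differences: 0.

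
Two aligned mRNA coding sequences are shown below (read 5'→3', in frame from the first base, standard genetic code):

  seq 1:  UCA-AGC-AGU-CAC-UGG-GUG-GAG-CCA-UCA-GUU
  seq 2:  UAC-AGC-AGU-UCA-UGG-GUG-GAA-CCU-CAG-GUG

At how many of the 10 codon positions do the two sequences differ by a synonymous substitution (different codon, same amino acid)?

Codon 1: UCA Ser / UAC Tyr — nonsynonymous.
Codon 2: AGC Ser / AGC Ser — identical.
Codon 3: AGU Ser / AGU Ser — identical.
Codon 4: CAC His / UCA Ser — nonsynonymous.
Codon 5: UGG Trp / UGG Trp — identical.
Codon 6: GUG Val / GUG Val — identical.
Codon 7: GAG Glu / GAA Glu — synonymous.
Codon 8: CCA Pro / CCU Pro — synonymous.
Codon 9: UCA Ser / CAG Gln — nonsynonymous.
Codon 10: GUU Val / GUG Val — synonymous.
Synonymous differences: 3.

3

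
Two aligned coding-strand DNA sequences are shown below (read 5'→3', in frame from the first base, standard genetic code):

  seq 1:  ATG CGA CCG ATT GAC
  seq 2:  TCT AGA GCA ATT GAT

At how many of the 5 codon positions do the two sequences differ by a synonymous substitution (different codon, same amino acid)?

2

Codon 1: ATG Met / TCT Ser — nonsynonymous.
Codon 2: CGA Arg / AGA Arg — synonymous.
Codon 3: CCG Pro / GCA Ala — nonsynonymous.
Codon 4: ATT Ile / ATT Ile — identical.
Codon 5: GAC Asp / GAT Asp — synonymous.
Synonymous differences: 2.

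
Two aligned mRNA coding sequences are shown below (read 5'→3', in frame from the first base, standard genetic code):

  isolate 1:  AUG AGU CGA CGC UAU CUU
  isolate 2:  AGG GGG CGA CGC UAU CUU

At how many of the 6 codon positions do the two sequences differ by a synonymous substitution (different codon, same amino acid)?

0

Codon 1: AUG Met / AGG Arg — nonsynonymous.
Codon 2: AGU Ser / GGG Gly — nonsynonymous.
Codon 3: CGA Arg / CGA Arg — identical.
Codon 4: CGC Arg / CGC Arg — identical.
Codon 5: UAU Tyr / UAU Tyr — identical.
Codon 6: CUU Leu / CUU Leu — identical.
Synonymous differences: 0.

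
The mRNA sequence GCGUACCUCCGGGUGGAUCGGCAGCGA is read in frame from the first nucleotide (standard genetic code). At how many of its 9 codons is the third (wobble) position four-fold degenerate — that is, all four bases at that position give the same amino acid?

6

Codon 1 GCG (Ala): third position 4-fold.
Codon 2 UAC (Tyr): third position 2-fold.
Codon 3 CUC (Leu): third position 4-fold.
Codon 4 CGG (Arg): third position 4-fold.
Codon 5 GUG (Val): third position 4-fold.
Codon 6 GAU (Asp): third position 2-fold.
Codon 7 CGG (Arg): third position 4-fold.
Codon 8 CAG (Gln): third position 2-fold.
Codon 9 CGA (Arg): third position 4-fold.
Four-fold degenerate third positions: 6.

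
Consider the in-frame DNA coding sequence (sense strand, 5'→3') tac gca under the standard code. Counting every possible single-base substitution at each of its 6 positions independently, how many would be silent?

4

Codon 1 (TAC, Tyr): 1 synonymous substitution.
Codon 2 (GCA, Ala): 3 synonymous substitutions.
Total: 1 + 3 = 4.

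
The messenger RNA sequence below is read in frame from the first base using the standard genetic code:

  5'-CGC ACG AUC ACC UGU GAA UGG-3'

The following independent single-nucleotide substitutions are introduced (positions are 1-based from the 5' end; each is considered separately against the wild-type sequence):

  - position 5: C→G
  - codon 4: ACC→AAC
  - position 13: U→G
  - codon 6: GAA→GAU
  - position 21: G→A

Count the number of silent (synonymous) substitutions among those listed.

0

Codon 2: ACG (Thr) → AGG (Arg) — missense.
Codon 4: ACC (Thr) → AAC (Asn) — missense.
Codon 5: UGU (Cys) → GGU (Gly) — missense.
Codon 6: GAA (Glu) → GAU (Asp) — missense.
Codon 7: UGG (Trp) → UGA (Stop) — nonsense.
Synonymous: 0 of 5.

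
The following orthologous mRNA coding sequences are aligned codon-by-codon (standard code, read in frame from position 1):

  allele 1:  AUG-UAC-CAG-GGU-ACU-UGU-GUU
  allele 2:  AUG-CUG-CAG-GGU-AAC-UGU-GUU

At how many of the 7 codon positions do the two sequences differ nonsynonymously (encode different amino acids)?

Codon 1: AUG Met / AUG Met — identical.
Codon 2: UAC Tyr / CUG Leu — nonsynonymous.
Codon 3: CAG Gln / CAG Gln — identical.
Codon 4: GGU Gly / GGU Gly — identical.
Codon 5: ACU Thr / AAC Asn — nonsynonymous.
Codon 6: UGU Cys / UGU Cys — identical.
Codon 7: GUU Val / GUU Val — identical.
Nonsynonymous differences: 2.

2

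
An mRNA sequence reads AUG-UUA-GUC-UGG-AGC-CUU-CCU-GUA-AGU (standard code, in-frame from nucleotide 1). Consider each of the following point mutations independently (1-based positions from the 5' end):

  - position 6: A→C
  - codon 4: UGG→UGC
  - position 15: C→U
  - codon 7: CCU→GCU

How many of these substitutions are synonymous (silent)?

Codon 2: UUA (Leu) → UUC (Phe) — missense.
Codon 4: UGG (Trp) → UGC (Cys) — missense.
Codon 5: AGC (Ser) → AGU (Ser) — synonymous.
Codon 7: CCU (Pro) → GCU (Ala) — missense.
Synonymous: 1 of 4.

1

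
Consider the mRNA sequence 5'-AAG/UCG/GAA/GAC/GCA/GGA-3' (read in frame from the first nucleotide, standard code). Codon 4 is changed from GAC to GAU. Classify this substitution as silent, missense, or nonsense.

Position 12 falls in codon 4: GAC → Asp.
After the substitution the codon is GAU → Asp.
Both encode Asp, so the change is synonymous.

silent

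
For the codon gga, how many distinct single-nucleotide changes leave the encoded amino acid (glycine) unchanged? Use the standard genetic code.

Position 1: none → 0 synonymous.
Position 2: none → 0 synonymous.
Position 3: GGU, GGC, GGG → 3 synonymous.
Total: 0 + 0 + 3 = 3.

3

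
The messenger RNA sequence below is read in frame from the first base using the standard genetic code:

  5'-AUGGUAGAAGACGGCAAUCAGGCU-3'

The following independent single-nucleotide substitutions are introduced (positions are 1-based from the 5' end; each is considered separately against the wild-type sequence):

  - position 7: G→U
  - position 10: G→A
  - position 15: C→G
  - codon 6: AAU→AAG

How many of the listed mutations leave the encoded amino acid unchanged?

1

Codon 3: GAA (Glu) → UAA (Stop) — nonsense.
Codon 4: GAC (Asp) → AAC (Asn) — missense.
Codon 5: GGC (Gly) → GGG (Gly) — synonymous.
Codon 6: AAU (Asn) → AAG (Lys) — missense.
Synonymous: 1 of 4.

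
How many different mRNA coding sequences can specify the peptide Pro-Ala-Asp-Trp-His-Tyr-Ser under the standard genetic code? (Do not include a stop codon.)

Pro: 4 codons.
Ala: 4 codons.
Asp: 2 codons.
Trp: 1 codon.
His: 2 codons.
Tyr: 2 codons.
Ser: 6 codons.
4 × 4 × 2 × 1 × 2 × 2 × 6 = 768.

768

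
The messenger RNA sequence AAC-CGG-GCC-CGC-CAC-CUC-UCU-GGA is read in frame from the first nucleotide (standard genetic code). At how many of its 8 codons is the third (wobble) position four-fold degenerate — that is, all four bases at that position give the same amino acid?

Codon 1 AAC (Asn): third position 2-fold.
Codon 2 CGG (Arg): third position 4-fold.
Codon 3 GCC (Ala): third position 4-fold.
Codon 4 CGC (Arg): third position 4-fold.
Codon 5 CAC (His): third position 2-fold.
Codon 6 CUC (Leu): third position 4-fold.
Codon 7 UCU (Ser): third position 4-fold.
Codon 8 GGA (Gly): third position 4-fold.
Four-fold degenerate third positions: 6.

6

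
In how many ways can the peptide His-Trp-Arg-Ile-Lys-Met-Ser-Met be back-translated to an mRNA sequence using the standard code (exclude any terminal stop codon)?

His: 2 codons.
Trp: 1 codon.
Arg: 6 codons.
Ile: 3 codons.
Lys: 2 codons.
Met: 1 codon.
Ser: 6 codons.
Met: 1 codon.
2 × 1 × 6 × 3 × 2 × 1 × 6 × 1 = 432.

432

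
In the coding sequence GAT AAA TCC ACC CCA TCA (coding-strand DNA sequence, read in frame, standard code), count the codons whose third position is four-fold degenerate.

Codon 1 GAT (Asp): third position 2-fold.
Codon 2 AAA (Lys): third position 2-fold.
Codon 3 TCC (Ser): third position 4-fold.
Codon 4 ACC (Thr): third position 4-fold.
Codon 5 CCA (Pro): third position 4-fold.
Codon 6 TCA (Ser): third position 4-fold.
Four-fold degenerate third positions: 4.

4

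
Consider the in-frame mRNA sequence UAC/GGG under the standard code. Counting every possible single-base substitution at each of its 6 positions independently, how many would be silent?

Codon 1 (UAC, Tyr): 1 synonymous substitution.
Codon 2 (GGG, Gly): 3 synonymous substitutions.
Total: 1 + 3 = 4.

4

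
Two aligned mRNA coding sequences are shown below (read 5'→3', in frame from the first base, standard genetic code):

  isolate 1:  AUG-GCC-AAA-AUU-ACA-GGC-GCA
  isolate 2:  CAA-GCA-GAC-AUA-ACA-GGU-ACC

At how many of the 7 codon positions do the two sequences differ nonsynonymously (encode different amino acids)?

3

Codon 1: AUG Met / CAA Gln — nonsynonymous.
Codon 2: GCC Ala / GCA Ala — synonymous.
Codon 3: AAA Lys / GAC Asp — nonsynonymous.
Codon 4: AUU Ile / AUA Ile — synonymous.
Codon 5: ACA Thr / ACA Thr — identical.
Codon 6: GGC Gly / GGU Gly — synonymous.
Codon 7: GCA Ala / ACC Thr — nonsynonymous.
Nonsynonymous differences: 3.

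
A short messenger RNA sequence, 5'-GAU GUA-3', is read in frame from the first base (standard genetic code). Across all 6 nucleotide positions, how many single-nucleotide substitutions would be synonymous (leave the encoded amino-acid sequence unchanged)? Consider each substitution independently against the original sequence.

4

Codon 1 (GAU, Asp): 1 synonymous substitution.
Codon 2 (GUA, Val): 3 synonymous substitutions.
Total: 1 + 3 = 4.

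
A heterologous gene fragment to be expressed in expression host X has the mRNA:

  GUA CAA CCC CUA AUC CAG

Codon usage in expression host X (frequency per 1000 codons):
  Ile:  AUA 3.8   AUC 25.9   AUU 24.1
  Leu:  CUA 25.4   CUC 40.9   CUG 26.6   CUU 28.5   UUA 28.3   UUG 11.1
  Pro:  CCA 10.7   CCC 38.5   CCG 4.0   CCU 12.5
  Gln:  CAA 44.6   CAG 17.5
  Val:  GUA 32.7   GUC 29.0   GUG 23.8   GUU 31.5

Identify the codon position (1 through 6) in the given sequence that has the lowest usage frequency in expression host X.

6

Codon 1 GUA (Val): 32.7 per 1000.
Codon 2 CAA (Gln): 44.6 per 1000.
Codon 3 CCC (Pro): 38.5 per 1000.
Codon 4 CUA (Leu): 25.4 per 1000.
Codon 5 AUC (Ile): 25.9 per 1000.
Codon 6 CAG (Gln): 17.5 per 1000.
Lowest frequency is 17.5 at codon 6.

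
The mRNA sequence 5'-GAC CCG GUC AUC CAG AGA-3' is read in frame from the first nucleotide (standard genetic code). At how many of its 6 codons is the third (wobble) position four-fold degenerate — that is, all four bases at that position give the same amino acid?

2

Codon 1 GAC (Asp): third position 2-fold.
Codon 2 CCG (Pro): third position 4-fold.
Codon 3 GUC (Val): third position 4-fold.
Codon 4 AUC (Ile): third position 3-fold.
Codon 5 CAG (Gln): third position 2-fold.
Codon 6 AGA (Arg): third position 2-fold.
Four-fold degenerate third positions: 2.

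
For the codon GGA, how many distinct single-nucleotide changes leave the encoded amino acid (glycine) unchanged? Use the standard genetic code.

Position 1: none → 0 synonymous.
Position 2: none → 0 synonymous.
Position 3: GGU, GGC, GGG → 3 synonymous.
Total: 0 + 0 + 3 = 3.

3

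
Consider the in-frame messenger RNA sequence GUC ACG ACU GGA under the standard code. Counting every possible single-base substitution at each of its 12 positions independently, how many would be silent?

12

Codon 1 (GUC, Val): 3 synonymous substitutions.
Codon 2 (ACG, Thr): 3 synonymous substitutions.
Codon 3 (ACU, Thr): 3 synonymous substitutions.
Codon 4 (GGA, Gly): 3 synonymous substitutions.
Total: 3 + 3 + 3 + 3 = 12.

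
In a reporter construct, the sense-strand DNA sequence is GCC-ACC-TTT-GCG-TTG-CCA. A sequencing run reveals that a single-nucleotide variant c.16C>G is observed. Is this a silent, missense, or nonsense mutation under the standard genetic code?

missense

Position 16 falls in codon 6: CCA → Pro.
After the substitution the codon is GCA → Ala.
Pro ≠ Ala, so this is a missense mutation.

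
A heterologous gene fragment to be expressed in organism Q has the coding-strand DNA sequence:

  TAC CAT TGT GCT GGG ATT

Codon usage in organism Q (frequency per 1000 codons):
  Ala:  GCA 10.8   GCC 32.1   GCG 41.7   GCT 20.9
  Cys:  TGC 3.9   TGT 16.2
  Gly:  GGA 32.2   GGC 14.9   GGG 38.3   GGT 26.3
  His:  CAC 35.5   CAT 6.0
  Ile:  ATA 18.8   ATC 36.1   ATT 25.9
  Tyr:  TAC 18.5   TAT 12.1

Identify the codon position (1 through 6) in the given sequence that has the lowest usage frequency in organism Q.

2

Codon 1 TAC (Tyr): 18.5 per 1000.
Codon 2 CAT (His): 6.0 per 1000.
Codon 3 TGT (Cys): 16.2 per 1000.
Codon 4 GCT (Ala): 20.9 per 1000.
Codon 5 GGG (Gly): 38.3 per 1000.
Codon 6 ATT (Ile): 25.9 per 1000.
Lowest frequency is 6.0 at codon 2.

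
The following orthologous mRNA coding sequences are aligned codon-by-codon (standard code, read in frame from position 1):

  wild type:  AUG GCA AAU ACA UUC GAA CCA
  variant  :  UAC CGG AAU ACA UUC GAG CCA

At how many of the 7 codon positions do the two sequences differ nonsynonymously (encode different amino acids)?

2

Codon 1: AUG Met / UAC Tyr — nonsynonymous.
Codon 2: GCA Ala / CGG Arg — nonsynonymous.
Codon 3: AAU Asn / AAU Asn — identical.
Codon 4: ACA Thr / ACA Thr — identical.
Codon 5: UUC Phe / UUC Phe — identical.
Codon 6: GAA Glu / GAG Glu — synonymous.
Codon 7: CCA Pro / CCA Pro — identical.
Nonsynonymous differences: 2.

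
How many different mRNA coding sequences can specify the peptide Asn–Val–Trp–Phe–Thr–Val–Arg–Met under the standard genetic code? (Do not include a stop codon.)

Asn: 2 codons.
Val: 4 codons.
Trp: 1 codon.
Phe: 2 codons.
Thr: 4 codons.
Val: 4 codons.
Arg: 6 codons.
Met: 1 codon.
2 × 4 × 1 × 2 × 4 × 4 × 6 × 1 = 1536.

1536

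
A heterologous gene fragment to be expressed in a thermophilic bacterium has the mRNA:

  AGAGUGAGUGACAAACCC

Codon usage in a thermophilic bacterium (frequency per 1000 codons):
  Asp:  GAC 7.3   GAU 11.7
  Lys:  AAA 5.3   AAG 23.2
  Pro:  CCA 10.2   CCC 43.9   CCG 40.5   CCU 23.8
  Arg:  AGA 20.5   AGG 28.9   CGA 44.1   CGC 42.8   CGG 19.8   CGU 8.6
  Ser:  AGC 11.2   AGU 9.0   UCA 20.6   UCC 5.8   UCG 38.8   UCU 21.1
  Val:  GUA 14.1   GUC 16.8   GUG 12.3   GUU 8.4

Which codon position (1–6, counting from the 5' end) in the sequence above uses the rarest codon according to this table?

Codon 1 AGA (Arg): 20.5 per 1000.
Codon 2 GUG (Val): 12.3 per 1000.
Codon 3 AGU (Ser): 9.0 per 1000.
Codon 4 GAC (Asp): 7.3 per 1000.
Codon 5 AAA (Lys): 5.3 per 1000.
Codon 6 CCC (Pro): 43.9 per 1000.
Lowest frequency is 5.3 at codon 5.

5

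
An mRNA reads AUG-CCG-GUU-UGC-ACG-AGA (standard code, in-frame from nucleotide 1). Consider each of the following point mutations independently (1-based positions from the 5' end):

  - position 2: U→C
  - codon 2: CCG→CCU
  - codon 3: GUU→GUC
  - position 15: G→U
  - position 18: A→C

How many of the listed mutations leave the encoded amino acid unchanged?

3

Codon 1: AUG (Met) → ACG (Thr) — missense.
Codon 2: CCG (Pro) → CCU (Pro) — synonymous.
Codon 3: GUU (Val) → GUC (Val) — synonymous.
Codon 5: ACG (Thr) → ACU (Thr) — synonymous.
Codon 6: AGA (Arg) → AGC (Ser) — missense.
Synonymous: 3 of 5.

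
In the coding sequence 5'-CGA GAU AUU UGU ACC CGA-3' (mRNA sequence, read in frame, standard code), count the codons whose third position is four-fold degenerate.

Codon 1 CGA (Arg): third position 4-fold.
Codon 2 GAU (Asp): third position 2-fold.
Codon 3 AUU (Ile): third position 3-fold.
Codon 4 UGU (Cys): third position 2-fold.
Codon 5 ACC (Thr): third position 4-fold.
Codon 6 CGA (Arg): third position 4-fold.
Four-fold degenerate third positions: 3.

3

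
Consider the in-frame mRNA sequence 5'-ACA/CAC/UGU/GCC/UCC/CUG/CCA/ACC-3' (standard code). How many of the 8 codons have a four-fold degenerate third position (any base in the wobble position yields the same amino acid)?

Codon 1 ACA (Thr): third position 4-fold.
Codon 2 CAC (His): third position 2-fold.
Codon 3 UGU (Cys): third position 2-fold.
Codon 4 GCC (Ala): third position 4-fold.
Codon 5 UCC (Ser): third position 4-fold.
Codon 6 CUG (Leu): third position 4-fold.
Codon 7 CCA (Pro): third position 4-fold.
Codon 8 ACC (Thr): third position 4-fold.
Four-fold degenerate third positions: 6.

6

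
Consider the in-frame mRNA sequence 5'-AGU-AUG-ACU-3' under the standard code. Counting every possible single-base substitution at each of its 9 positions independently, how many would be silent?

4

Codon 1 (AGU, Ser): 1 synonymous substitution.
Codon 2 (AUG, Met): 0 synonymous substitutions.
Codon 3 (ACU, Thr): 3 synonymous substitutions.
Total: 1 + 0 + 3 = 4.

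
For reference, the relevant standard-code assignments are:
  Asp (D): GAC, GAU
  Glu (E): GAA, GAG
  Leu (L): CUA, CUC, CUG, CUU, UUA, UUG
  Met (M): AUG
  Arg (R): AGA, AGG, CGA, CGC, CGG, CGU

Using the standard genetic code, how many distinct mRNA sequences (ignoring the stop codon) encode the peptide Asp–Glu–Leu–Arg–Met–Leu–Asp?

1728

Asp: 2 codons.
Glu: 2 codons.
Leu: 6 codons.
Arg: 6 codons.
Met: 1 codon.
Leu: 6 codons.
Asp: 2 codons.
2 × 2 × 6 × 6 × 1 × 6 × 2 = 1728.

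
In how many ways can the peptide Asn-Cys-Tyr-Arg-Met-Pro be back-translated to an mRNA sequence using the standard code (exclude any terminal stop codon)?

192

Asn: 2 codons.
Cys: 2 codons.
Tyr: 2 codons.
Arg: 6 codons.
Met: 1 codon.
Pro: 4 codons.
2 × 2 × 2 × 6 × 1 × 4 = 192.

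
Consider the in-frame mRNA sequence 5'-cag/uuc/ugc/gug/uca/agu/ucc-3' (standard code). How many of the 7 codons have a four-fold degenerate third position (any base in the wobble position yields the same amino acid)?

3

Codon 1 CAG (Gln): third position 2-fold.
Codon 2 UUC (Phe): third position 2-fold.
Codon 3 UGC (Cys): third position 2-fold.
Codon 4 GUG (Val): third position 4-fold.
Codon 5 UCA (Ser): third position 4-fold.
Codon 6 AGU (Ser): third position 2-fold.
Codon 7 UCC (Ser): third position 4-fold.
Four-fold degenerate third positions: 3.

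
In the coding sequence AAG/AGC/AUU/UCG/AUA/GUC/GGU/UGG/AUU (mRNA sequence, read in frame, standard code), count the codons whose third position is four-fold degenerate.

3

Codon 1 AAG (Lys): third position 2-fold.
Codon 2 AGC (Ser): third position 2-fold.
Codon 3 AUU (Ile): third position 3-fold.
Codon 4 UCG (Ser): third position 4-fold.
Codon 5 AUA (Ile): third position 3-fold.
Codon 6 GUC (Val): third position 4-fold.
Codon 7 GGU (Gly): third position 4-fold.
Codon 8 UGG (Trp): third position 1-fold.
Codon 9 AUU (Ile): third position 3-fold.
Four-fold degenerate third positions: 3.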